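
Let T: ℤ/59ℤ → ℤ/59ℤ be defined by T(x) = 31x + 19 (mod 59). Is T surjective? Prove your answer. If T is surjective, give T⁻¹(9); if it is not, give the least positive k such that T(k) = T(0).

13

Since gcd(31, 59) = 1, 31 is invertible modulo 59. Euclid's algorithm: 59 = 1·31 + 28, 31 = 1·28 + 3, 28 = 9·3 + 1; back-substituting gives 1 = 40·31 − 21·59, so 31⁻¹ ≡ 40 (mod 59).
Then y ↦ 40(y − 19) is a two-sided inverse to T, so every y ∈ ℤ/59ℤ has a preimage.
Therefore T is surjective.
Since T is surjective, we compute T⁻¹(9): solve 31x + 19 ≡ 9 (mod 59), i.e. 31x ≡ 49 (mod 59).
Multiplying by 31⁻¹ = 40 gives x ≡ 40·49 = 1960 = 33·59 + 13 ≡ 13 (mod 59).
Check: T(13) = 31·13 + 19 = 422 = 7·59 + 9 ≡ 9 (mod 59).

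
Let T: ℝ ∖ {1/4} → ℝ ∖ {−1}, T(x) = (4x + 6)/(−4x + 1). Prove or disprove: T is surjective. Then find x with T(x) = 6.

0

For any y ≠ −1, solving y(−4x + 1) = 4x + 6 for x gives a well-defined x ≠ 1/4. So T is surjective.
Solving T(x) = 6: cross-multiplying gives 4x + 6 = 6(−4x + 1), which rearranges to 28x = 0, so x = 0.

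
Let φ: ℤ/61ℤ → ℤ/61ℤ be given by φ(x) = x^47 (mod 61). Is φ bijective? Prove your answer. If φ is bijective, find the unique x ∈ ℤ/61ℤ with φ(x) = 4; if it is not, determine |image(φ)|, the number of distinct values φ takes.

39

Since 61 is prime, the nonzero elements of ℤ/61ℤ form a cyclic group of order 60.
As gcd(47, 60) = 1, raising to the 47th power is a bijection on this group: if s^47 ≡ t^47 then (st^{−1})^47 = 1, and the only element of order dividing gcd(47, 60) = 1 is 1, so s = t.
With φ(0) = 0 this makes φ injective on all of ℤ/61ℤ, hence bijective (finite equal-size domain and codomain). In particular φ is bijective.
Since φ is bijective, we find the preimage of 4. The inverse of x ↦ x^47 on (ℤ/61ℤ)^× is x ↦ x^23, because 47·23 = 1081 = 18·60 + 1 ≡ 1 (mod 60) and x^{60} = 1 for x ≠ 0 (Fermat). So φ⁻¹(4) = 4^23 mod 61.
Repeated squaring mod 61: 4^1 ≡ 4, 4^2 ≡ 4² = 16, 4^4 ≡ 16² = 256 ≡ 12, 4^8 ≡ 12² = 144 ≡ 22, 4^16 ≡ 22² = 484 ≡ 57. Since 23 = 16 + 4 + 2 + 1, 4^23 ≡ 57·12·16·4: 57·12 = 684 ≡ 13, then 13·16 = 208 ≡ 25, then 25·4 = 100 ≡ 39. So 4^23 ≡ 39 (mod 61).
Hence φ⁻¹(4) = 39.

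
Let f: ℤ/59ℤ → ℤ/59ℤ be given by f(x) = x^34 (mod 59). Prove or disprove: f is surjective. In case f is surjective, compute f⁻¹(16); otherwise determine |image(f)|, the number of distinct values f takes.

30

f(29): Repeated squaring mod 59: 29^1 ≡ 29, 29^2 ≡ 29² = 841 ≡ 15, 29^4 ≡ 15² = 225 ≡ 48, 29^8 ≡ 48² = 2304 ≡ 3, 29^16 ≡ 3² = 9, 29^32 ≡ 9² = 81 ≡ 22. Since 34 = 32 + 2, 29^34 ≡ 22·15: 22·15 = 330 ≡ 35. So 29^34 ≡ 35 (mod 59).
f(30): Repeated squaring mod 59: 30^1 ≡ 30, 30^2 ≡ 30² = 900 ≡ 15, 30^4 ≡ 15² = 225 ≡ 48, 30^8 ≡ 48² = 2304 ≡ 3, 30^16 ≡ 3² = 9, 30^32 ≡ 9² = 81 ≡ 22. Since 34 = 32 + 2, 30^34 ≡ 22·15: 22·15 = 330 ≡ 35. So 30^34 ≡ 35 (mod 59).
So f(29) = f(30) = 35 while 29 ≠ 30, so f is not injective.
A non-injective map from the 59-element set ℤ/59ℤ to itself takes at most 58 distinct values, so it cannot be surjective. Hence f is not surjective.
Since f is not surjective, we determine |image(f)|. Computing x^34 mod 59 for each x (by repeated squaring, reducing mod 59 at every step), the values f(0), f(1), …, f(58) are: 0, 1, 27, 7, 21, 57, 12, 51, 36, 49, 5, 19, 29, 53, 20, 45, 28, 22, 25, 46, 17, 3, 41, 26, 16, 4, 15, 48, 9, 35, 35, 9, 48, 15, 4, 16, 26, 41, 3, 17, 46, 25, 22, 28, 45, 20, 53, 29, 19, 5, 49, 36, 51, 12, 57, 21, 7, 27, 1.
The distinct values are {0, 1, 3, 4, 5, 7, 9, 12, 15, 16, 17, 19, 20, 21, 22, 25, 26, 27, 28, 29, 35, 36, 41, 45, 46, 48, 49, 51, 53, 57}; there are 30 of them.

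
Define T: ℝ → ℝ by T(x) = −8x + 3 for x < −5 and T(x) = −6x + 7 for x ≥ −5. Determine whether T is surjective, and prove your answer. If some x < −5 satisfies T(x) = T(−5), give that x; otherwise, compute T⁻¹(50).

Both pieces are strictly decreasing (slopes −8 and −6), so each is injective on its own interval.
The left piece maps (−∞, −5) onto (43, ∞); the right piece maps [−5, ∞) onto (−∞, 37].
The union (43, ∞) ∪ (−∞, 37] omits the interval between 43 and 37; in particular 43 has no preimage. So T is not surjective.
Because the two images are disjoint, no x < −5 has T(x) = T(−5), so we compute T⁻¹(50): 50 lies in (43, ∞), so solve −8x + 3 = 50: x = (50 − 3)/(−8) = −47/8.

-47/8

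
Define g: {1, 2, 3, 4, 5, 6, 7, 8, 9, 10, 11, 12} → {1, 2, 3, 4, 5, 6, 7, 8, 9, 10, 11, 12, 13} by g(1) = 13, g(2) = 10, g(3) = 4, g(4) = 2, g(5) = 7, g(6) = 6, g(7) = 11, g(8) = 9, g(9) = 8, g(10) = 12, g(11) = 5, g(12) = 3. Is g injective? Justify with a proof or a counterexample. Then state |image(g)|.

12

The values g(1), …, g(12) are 13, 10, 4, 2, 7, 6, 11, 9, 8, 12, 5, 3 — all distinct.
So g(s) = g(t) only when s = t, and g is injective.
The image of g is {2, 3, 4, 5, 6, 7, 8, 9, 10, 11, 12, 13}, which has 12 elements.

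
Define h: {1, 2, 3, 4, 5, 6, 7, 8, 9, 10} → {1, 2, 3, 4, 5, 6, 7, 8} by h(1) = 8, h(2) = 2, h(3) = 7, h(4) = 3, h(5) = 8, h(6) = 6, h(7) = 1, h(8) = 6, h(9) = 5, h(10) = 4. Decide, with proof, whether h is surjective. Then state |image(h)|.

Every element of the codomain has a preimage: 1 = h(7), 2 = h(2), 3 = h(4), 4 = h(10), 5 = h(9), 6 = h(6), 7 = h(3), 8 = h(1).
Hence h is surjective.
The image of h is {1, 2, 3, 4, 5, 6, 7, 8}, which has 8 elements.

8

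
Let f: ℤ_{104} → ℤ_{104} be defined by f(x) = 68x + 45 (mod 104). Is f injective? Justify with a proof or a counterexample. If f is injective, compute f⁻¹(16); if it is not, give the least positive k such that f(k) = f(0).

26

Recall: injectivity means: for all u, v in the domain, f(u) = f(v) implies u = v.
We have gcd(68, 104) = 4 > 1. Taking u = 0 and v = 26: f(0) = 45 and f(26) = 68·26 + 45 = 1813 ≡ 45 (mod 104).
So f(0) = f(26) while 0 ≠ 26, hence f is not injective.
Since f is not injective, we find the least positive k with f(k) = f(0): this means 68k ≡ 0 (mod 104), i.e. 104 ∣ 68k. Since gcd(68, 104) = 4, dividing through by 4 this holds exactly when 26 ∣ 17k, and as gcd(17, 26) = 1, exactly when 26 ∣ k.
The smallest positive such k is 26.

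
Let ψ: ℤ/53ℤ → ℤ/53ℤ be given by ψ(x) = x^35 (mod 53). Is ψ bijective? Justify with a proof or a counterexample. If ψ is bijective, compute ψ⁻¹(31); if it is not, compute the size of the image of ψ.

5

Since 53 is prime, the nonzero elements of ℤ/53ℤ form a cyclic group of order 52.
As gcd(35, 52) = 1, raising to the 35th power is a bijection on this group: if x_1^35 ≡ x_2^35 then (x_1x_2^{−1})^35 = 1, and the only element of order dividing gcd(35, 52) = 1 is 1, so x_1 = x_2.
With ψ(0) = 0 this makes ψ injective on all of ℤ/53ℤ, hence bijective (finite equal-size domain and codomain). In particular ψ is bijective.
Since ψ is bijective, we find the preimage of 31. The inverse of x ↦ x^35 on (ℤ/53ℤ)^× is x ↦ x^3, because 35·3 = 105 = 2·52 + 1 ≡ 1 (mod 52) and x^{52} = 1 for x ≠ 0 (Fermat). So ψ⁻¹(31) = 31^3 mod 53.
Repeated squaring mod 53: 31^1 ≡ 31, 31^2 ≡ 31² = 961 ≡ 7. Since 3 = 2 + 1, 31^3 ≡ 7·31: 7·31 = 217 ≡ 5. So 31^3 ≡ 5 (mod 53).
Hence ψ⁻¹(31) = 5.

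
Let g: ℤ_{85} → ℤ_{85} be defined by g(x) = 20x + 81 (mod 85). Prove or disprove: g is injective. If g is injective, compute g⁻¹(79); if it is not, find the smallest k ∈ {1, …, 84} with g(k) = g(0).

We have gcd(20, 85) = 5 > 1. Taking x_1 = 0 and x_2 = 17: g(0) = 81 and g(17) = 20·17 + 81 = 421 ≡ 81 (mod 85).
So g(0) = g(17) while 0 ≠ 17, thus g is not injective.
Since g is not injective, we find the least positive k with g(k) = g(0): this means 20k ≡ 0 (mod 85), i.e. 85 ∣ 20k. Since gcd(20, 85) = 5, dividing through by 5 this holds exactly when 17 ∣ 4k, and as gcd(4, 17) = 1, exactly when 17 ∣ k.
The smallest positive such k is 17.

17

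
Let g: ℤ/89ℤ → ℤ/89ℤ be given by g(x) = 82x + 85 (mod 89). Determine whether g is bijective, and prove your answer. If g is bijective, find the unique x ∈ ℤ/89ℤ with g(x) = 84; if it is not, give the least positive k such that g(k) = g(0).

If g(u) = g(v), then 82u ≡ 82v (mod 89). Because gcd(82, 89) = 1, we may cancel 82 to get u ≡ v (mod 89).
We now compute 82⁻¹ mod 89 explicitly. Euclid's algorithm: 89 = 1·82 + 7, 82 = 11·7 + 5, 7 = 1·5 + 2, 5 = 2·2 + 1; back-substituting gives 1 = 38·82 − 35·89, so 82⁻¹ ≡ 38 (mod 89).
For any y ∈ ℤ/89ℤ, x = 38(y − 85) mod 89 satisfies g(x) = 82·38(y − 85) + 85 ≡ y (since 82·38 ≡ 1 mod 89). So every y has a preimage.
Thus g is bijective.
Since g is bijective, we compute g⁻¹(84): solve 82x + 85 ≡ 84 (mod 89), i.e. 82x ≡ 88 (mod 89).
Multiplying by 82⁻¹ = 38 gives x ≡ 38·88 = 3344 = 37·89 + 51 ≡ 51 (mod 89).
Check: g(51) = 82·51 + 85 = 4267 = 47·89 + 84 ≡ 84 (mod 89).

51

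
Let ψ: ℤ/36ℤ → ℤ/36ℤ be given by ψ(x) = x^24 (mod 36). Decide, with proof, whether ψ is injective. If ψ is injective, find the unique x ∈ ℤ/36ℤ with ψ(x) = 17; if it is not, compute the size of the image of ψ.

ψ(2): Repeated squaring mod 36: 2^1 ≡ 2, 2^2 ≡ 2² = 4, 2^4 ≡ 4² = 16, 2^8 ≡ 16² = 256 ≡ 4, 2^16 ≡ 4² = 16. Since 24 = 16 + 8, 2^24 ≡ 16·4: 16·4 = 64 ≡ 28. So 2^24 ≡ 28 (mod 36).
ψ(4): Repeated squaring mod 36: 4^1 ≡ 4, 4^2 ≡ 4² = 16, 4^4 ≡ 16² = 256 ≡ 4, 4^8 ≡ 4² = 16, 4^16 ≡ 16² = 256 ≡ 4. Since 24 = 16 + 8, 4^24 ≡ 4·16: 4·16 = 64 ≡ 28. So 4^24 ≡ 28 (mod 36).
So ψ(2) = ψ(4) = 28 while 2 ≠ 4, hence ψ is not injective.
Since ψ is not injective, we determine |image(ψ)|. Computing x^24 mod 36 for each x (by repeated squaring, reducing mod 36 at every step), the values ψ(0), ψ(1), …, ψ(35) are: 0, 1, 28, 9, 28, 1, 0, 1, 28, 9, 28, 1, 0, 1, 28, 9, 28, 1, 0, 1, 28, 9, 28, 1, 0, 1, 28, 9, 28, 1, 0, 1, 28, 9, 28, 1.
The distinct values are {0, 1, 9, 28}; there are 4 of them.

4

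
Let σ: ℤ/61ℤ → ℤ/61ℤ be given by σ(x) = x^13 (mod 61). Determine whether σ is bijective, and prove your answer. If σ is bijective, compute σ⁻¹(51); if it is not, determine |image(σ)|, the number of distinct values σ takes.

26

Since 61 is prime, the nonzero elements of ℤ/61ℤ form a cyclic group of order 60.
As gcd(13, 60) = 1, raising to the 13th power is a bijection on this group: if x_1^13 ≡ x_2^13 then (x_1x_2^{−1})^13 = 1, and the only element of order dividing gcd(13, 60) = 1 is 1, so x_1 = x_2.
With σ(0) = 0 this makes σ injective on all of ℤ/61ℤ, hence bijective (finite equal-size domain and codomain). In particular σ is bijective.
Since σ is bijective, we find the preimage of 51. The inverse of x ↦ x^13 on (ℤ/61ℤ)^× is x ↦ x^37, because 13·37 = 481 = 8·60 + 1 ≡ 1 (mod 60) and x^{60} = 1 for x ≠ 0 (Fermat). So σ⁻¹(51) = 51^37 mod 61.
Repeated squaring mod 61: 51^1 ≡ 51, 51^2 ≡ 51² = 2601 ≡ 39, 51^4 ≡ 39² = 1521 ≡ 57, 51^8 ≡ 57² = 3249 ≡ 16, 51^16 ≡ 16² = 256 ≡ 12, 51^32 ≡ 12² = 144 ≡ 22. Since 37 = 32 + 4 + 1, 51^37 ≡ 22·57·51: 22·57 = 1254 ≡ 34, then 34·51 = 1734 ≡ 26. So 51^37 ≡ 26 (mod 61).
Hence σ⁻¹(51) = 26.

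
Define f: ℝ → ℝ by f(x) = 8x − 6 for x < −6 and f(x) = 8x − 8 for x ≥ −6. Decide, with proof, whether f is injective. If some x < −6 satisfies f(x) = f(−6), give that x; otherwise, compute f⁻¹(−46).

-25/4

Both pieces are strictly increasing (slopes 8 and 8), so each is injective on its own interval.
The left piece maps (−∞, −6) onto (−∞, −54); the right piece maps [−6, ∞) onto [−56, ∞).
These images overlap. In particular f(−6) = −56 (right piece), and solving 8x − 6 = −56 on the left piece gives x = −25/4 < −6.
So f(−25/4) = f(−6) with −25/4 ≠ −6, and f is not injective. This x = −25/4 is the requested value below −6.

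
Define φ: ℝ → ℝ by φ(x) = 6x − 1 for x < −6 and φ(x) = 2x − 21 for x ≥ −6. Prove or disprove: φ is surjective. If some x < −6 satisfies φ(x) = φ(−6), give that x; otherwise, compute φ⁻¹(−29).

-4

Both pieces are strictly increasing (slopes 6 and 2), so each is injective on its own interval.
The left piece maps (−∞, −6) onto (−∞, −37); the right piece maps [−6, ∞) onto [−33, ∞).
The union (−∞, −37) ∪ [−33, ∞) omits the interval between −37 and −33; in particular −37 has no preimage. So φ is not surjective.
Because the two images are disjoint, no x < −6 has φ(x) = φ(−6), so we compute φ⁻¹(−29): −29 lies in [−33, ∞), so solve 2x − 21 = −29: x = (−29 + 21)/2 = −4.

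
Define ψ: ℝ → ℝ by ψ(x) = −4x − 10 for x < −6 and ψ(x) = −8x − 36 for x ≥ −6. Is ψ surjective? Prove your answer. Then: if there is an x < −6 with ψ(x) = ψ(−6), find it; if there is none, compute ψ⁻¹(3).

Both pieces are strictly decreasing (slopes −4 and −8), so each is injective on its own interval.
The left piece maps (−∞, −6) onto (14, ∞); the right piece maps [−6, ∞) onto (−∞, 12].
The union (14, ∞) ∪ (−∞, 12] omits the interval between 14 and 12; in particular 14 has no preimage. So ψ is not surjective.
Because the two images are disjoint, no x < −6 has ψ(x) = ψ(−6), so we compute ψ⁻¹(3): 3 lies in (−∞, 12], so solve −8x − 36 = 3: x = (3 + 36)/(−8) = −39/8.

-39/8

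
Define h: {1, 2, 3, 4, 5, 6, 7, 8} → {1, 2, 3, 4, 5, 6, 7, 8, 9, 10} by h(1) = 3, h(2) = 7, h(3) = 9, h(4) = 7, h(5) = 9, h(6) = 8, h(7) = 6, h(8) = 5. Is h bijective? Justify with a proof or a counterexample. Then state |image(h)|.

6

h(2) = 7 = h(4) with 2 ≠ 4, so h is not injective, hence not bijective.
The image of h is {3, 5, 6, 7, 8, 9}, which has 6 elements.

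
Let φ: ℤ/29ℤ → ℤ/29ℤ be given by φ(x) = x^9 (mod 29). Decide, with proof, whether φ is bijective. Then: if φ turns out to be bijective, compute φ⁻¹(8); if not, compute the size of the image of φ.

26

Since 29 is prime, the nonzero elements of ℤ/29ℤ form a cyclic group of order 28.
As gcd(9, 28) = 1, raising to the 9th power is a bijection on this group: if a^9 ≡ b^9 then (ab^{−1})^9 = 1, and the only element of order dividing gcd(9, 28) = 1 is 1, so a = b.
With φ(0) = 0 this makes φ injective on all of ℤ/29ℤ, hence bijective (finite equal-size domain and codomain). In particular φ is bijective.
Since φ is bijective, we find the preimage of 8. The inverse of x ↦ x^9 on (ℤ/29ℤ)^× is x ↦ x^25, because 9·25 = 225 = 8·28 + 1 ≡ 1 (mod 28) and x^{28} = 1 for x ≠ 0 (Fermat). So φ⁻¹(8) = 8^25 mod 29.
Repeated squaring mod 29: 8^1 ≡ 8, 8^2 ≡ 8² = 64 ≡ 6, 8^4 ≡ 6² = 36 ≡ 7, 8^8 ≡ 7² = 49 ≡ 20, 8^16 ≡ 20² = 400 ≡ 23. Since 25 = 16 + 8 + 1, 8^25 ≡ 23·20·8: 23·20 = 460 ≡ 25, then 25·8 = 200 ≡ 26. So 8^25 ≡ 26 (mod 29).
Hence φ⁻¹(8) = 26.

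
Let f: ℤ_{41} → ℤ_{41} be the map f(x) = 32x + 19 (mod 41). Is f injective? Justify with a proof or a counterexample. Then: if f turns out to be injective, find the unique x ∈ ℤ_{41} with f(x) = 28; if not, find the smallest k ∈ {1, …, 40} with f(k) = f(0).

If f(s) = f(t), then 32s ≡ 32t (mod 41). Because gcd(32, 41) = 1, we may cancel 32 to get s ≡ t (mod 41).
Hence f is injective.
We now compute 32⁻¹ mod 41 explicitly. Euclid's algorithm: 41 = 1·32 + 9, 32 = 3·9 + 5, 9 = 1·5 + 4, 5 = 1·4 + 1; back-substituting gives 1 = 9·32 − 7·41, so 32⁻¹ ≡ 9 (mod 41).
Since f is injective, we find f⁻¹(28): we need 32x ≡ 28 − 19 ≡ 9 (mod 41). Using 32⁻¹ = 9: x ≡ 9·9 = 81 = 1·41 + 40, so x = 40.
Check: f(40) = 32·40 + 19 = 1299 = 31·41 + 28 ≡ 28 (mod 41).

40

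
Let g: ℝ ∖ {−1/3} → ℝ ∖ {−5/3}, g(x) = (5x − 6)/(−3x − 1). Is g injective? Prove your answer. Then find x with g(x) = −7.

Suppose g(a) = g(b). Cross-multiplying: (5a − 6)(−3b − 1) = (5b − 6)(−3a − 1).
Expanding both sides and cancelling the symmetric terms leaves −23·(a − b) = 0. Since −23 ≠ 0, a = b. Hence g is injective.
Solving g(x) = −7: cross-multiplying gives 5x − 6 = −7(−3x − 1), which rearranges to −16x = 13, so x = −13/16.

-13/16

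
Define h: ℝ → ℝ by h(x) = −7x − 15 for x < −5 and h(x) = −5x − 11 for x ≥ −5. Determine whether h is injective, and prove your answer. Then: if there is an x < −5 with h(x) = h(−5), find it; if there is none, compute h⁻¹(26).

Both pieces are strictly decreasing (slopes −7 and −5), so each is injective on its own interval.
The left piece maps (−∞, −5) onto (20, ∞); the right piece maps [−5, ∞) onto (−∞, 14].
These images are disjoint, so no value is attained by both pieces. Hence h is injective.
Because the two images are disjoint, no x < −5 has h(x) = h(−5), so we compute h⁻¹(26): 26 lies in (20, ∞), so solve −7x − 15 = 26: x = (26 + 15)/(−7) = −41/7.

-41/7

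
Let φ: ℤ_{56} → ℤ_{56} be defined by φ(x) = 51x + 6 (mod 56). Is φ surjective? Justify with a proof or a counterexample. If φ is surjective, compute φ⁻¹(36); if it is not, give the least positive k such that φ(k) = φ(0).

50

Recall: φ is surjective if every y in the codomain equals φ(x) for some x in the domain.
Since gcd(51, 56) = 1, 51 is invertible modulo 56. Euclid's algorithm: 56 = 1·51 + 5, 51 = 10·5 + 1; back-substituting gives 1 = 11·51 − 10·56, so 51⁻¹ ≡ 11 (mod 56).
Then y ↦ 11(y − 6) is a two-sided inverse to φ, so every y ∈ ℤ_{56} has a preimage.
Hence φ is surjective.
Since φ is surjective, we compute φ⁻¹(36): solve 51x + 6 ≡ 36 (mod 56), i.e. 51x ≡ 30 (mod 56).
Multiplying by 51⁻¹ = 11 gives x ≡ 11·30 = 330 = 5·56 + 50 ≡ 50 (mod 56).
Check: φ(50) = 51·50 + 6 = 2556 = 45·56 + 36 ≡ 36 (mod 56).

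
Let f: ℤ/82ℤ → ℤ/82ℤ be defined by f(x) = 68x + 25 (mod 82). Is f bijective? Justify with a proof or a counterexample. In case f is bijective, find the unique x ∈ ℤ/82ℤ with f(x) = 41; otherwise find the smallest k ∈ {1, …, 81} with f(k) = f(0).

We have gcd(68, 82) = 2 > 1. Taking a = 0 and b = 41: f(0) = 25 and f(41) = 68·41 + 25 = 2813 ≡ 25 (mod 82).
So f(0) = f(41) while 0 ≠ 41, therefore f is not injective, hence not bijective.
Since f is not bijective, we find the least positive k with f(k) = f(0): this means 68k ≡ 0 (mod 82), i.e. 82 ∣ 68k. Since gcd(68, 82) = 2, dividing through by 2 this holds exactly when 41 ∣ 34k, and as gcd(34, 41) = 1, exactly when 41 ∣ k.
The smallest positive such k is 41.

41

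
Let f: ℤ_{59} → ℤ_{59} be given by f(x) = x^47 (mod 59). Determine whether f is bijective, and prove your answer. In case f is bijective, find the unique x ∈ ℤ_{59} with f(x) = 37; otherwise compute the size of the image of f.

Since 59 is prime, the nonzero elements of ℤ_{59} form a cyclic group of order 58.
As gcd(47, 58) = 1, raising to the 47th power is a bijection on this group: if x_1^47 ≡ x_2^47 then (x_1x_2^{−1})^47 = 1, and the only element of order dividing gcd(47, 58) = 1 is 1, so x_1 = x_2.
With f(0) = 0 this makes f injective on all of ℤ_{59}, hence bijective (finite equal-size domain and codomain). In particular f is bijective.
Since f is bijective, we find the preimage of 37. The inverse of x ↦ x^47 on (ℤ_{59})^× is x ↦ x^21, because 47·21 = 987 = 17·58 + 1 ≡ 1 (mod 58) and x^{58} = 1 for x ≠ 0 (Fermat). So f⁻¹(37) = 37^21 mod 59.
Repeated squaring mod 59: 37^1 ≡ 37, 37^2 ≡ 37² = 1369 ≡ 12, 37^4 ≡ 12² = 144 ≡ 26, 37^8 ≡ 26² = 676 ≡ 27, 37^16 ≡ 27² = 729 ≡ 21. Since 21 = 16 + 4 + 1, 37^21 ≡ 21·26·37: 21·26 = 546 ≡ 15, then 15·37 = 555 ≡ 24. So 37^21 ≡ 24 (mod 59).
Hence f⁻¹(37) = 24.

24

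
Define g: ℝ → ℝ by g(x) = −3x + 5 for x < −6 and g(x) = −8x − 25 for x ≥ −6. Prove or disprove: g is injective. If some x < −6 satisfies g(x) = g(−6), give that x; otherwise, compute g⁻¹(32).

Both pieces are strictly decreasing (slopes −3 and −8), so each is injective on its own interval.
The left piece maps (−∞, −6) onto (23, ∞); the right piece maps [−6, ∞) onto (−∞, 23].
These images are disjoint, so no value is attained by both pieces. Therefore g is injective.
Because the two images are disjoint, no x < −6 has g(x) = g(−6), so we compute g⁻¹(32): 32 lies in (23, ∞), so solve −3x + 5 = 32: x = (32 − 5)/(−3) = −9.

-9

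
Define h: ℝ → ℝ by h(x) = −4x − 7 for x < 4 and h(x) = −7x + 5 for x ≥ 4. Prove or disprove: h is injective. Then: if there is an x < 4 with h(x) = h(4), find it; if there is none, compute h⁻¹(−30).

5

Both pieces are strictly decreasing (slopes −4 and −7), so each is injective on its own interval.
The left piece maps (−∞, 4) onto (−23, ∞); the right piece maps [4, ∞) onto (−∞, −23].
These images are disjoint, so no value is attained by both pieces. So h is injective.
Because the two images are disjoint, no x < 4 has h(x) = h(4), so we compute h⁻¹(−30): −30 lies in (−∞, −23], so solve −7x + 5 = −30: x = (−30 − 5)/(−7) = 5.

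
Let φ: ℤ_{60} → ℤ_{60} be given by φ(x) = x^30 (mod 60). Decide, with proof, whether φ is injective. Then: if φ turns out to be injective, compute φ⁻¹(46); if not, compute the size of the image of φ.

φ(2): Repeated squaring mod 60: 2^1 ≡ 2, 2^2 ≡ 2² = 4, 2^4 ≡ 4² = 16, 2^8 ≡ 16² = 256 ≡ 16, 2^16 ≡ 16² = 256 ≡ 16. Since 30 = 16 + 8 + 4 + 2, 2^30 ≡ 16·16·16·4: 16·16 = 256 ≡ 16, then 16·16 = 256 ≡ 16, then 16·4 = 64 ≡ 4. So 2^30 ≡ 4 (mod 60).
φ(8): Repeated squaring mod 60: 8^1 ≡ 8, 8^2 ≡ 8² = 64 ≡ 4, 8^4 ≡ 4² = 16, 8^8 ≡ 16² = 256 ≡ 16, 8^16 ≡ 16² = 256 ≡ 16. Since 30 = 16 + 8 + 4 + 2, 8^30 ≡ 16·16·16·4: 16·16 = 256 ≡ 16, then 16·16 = 256 ≡ 16, then 16·4 = 64 ≡ 4. So 8^30 ≡ 4 (mod 60).
So φ(2) = φ(8) = 4 while 2 ≠ 8, thus φ is not injective.
Since φ is not injective, we determine |image(φ)|. Computing x^30 mod 60 for each x (by repeated squaring, reducing mod 60 at every step), the values φ(0), φ(1), …, φ(59) are: 0, 1, 4, 9, 16, 25, 36, 49, 4, 21, 40, 1, 24, 49, 16, 45, 16, 49, 24, 1, 40, 21, 4, 49, 36, 25, 16, 9, 4, 1, 0, 1, 4, 9, 16, 25, 36, 49, 4, 21, 40, 1, 24, 49, 16, 45, 16, 49, 24, 1, 40, 21, 4, 49, 36, 25, 16, 9, 4, 1.
The distinct values are {0, 1, 4, 9, 16, 21, 24, 25, 36, 40, 45, 49}; there are 12 of them.

12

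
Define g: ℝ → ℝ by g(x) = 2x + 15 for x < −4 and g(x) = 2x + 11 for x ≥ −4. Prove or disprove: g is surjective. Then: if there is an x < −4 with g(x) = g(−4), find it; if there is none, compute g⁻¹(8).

Both pieces are strictly increasing (slopes 2 and 2), so each is injective on its own interval.
The left piece maps (−∞, −4) onto (−∞, 7); the right piece maps [−4, ∞) onto [3, ∞).
The union (−∞, 7) ∪ [3, ∞) covers ℝ, so g is surjective.
For the follow-up: the images overlap, so an x < −4 with g(x) = g(−4) exists. g(−4) = 3; solving 2x + 15 = 3 for x < −4 gives x = (3 − 15)/2 = −6.

-6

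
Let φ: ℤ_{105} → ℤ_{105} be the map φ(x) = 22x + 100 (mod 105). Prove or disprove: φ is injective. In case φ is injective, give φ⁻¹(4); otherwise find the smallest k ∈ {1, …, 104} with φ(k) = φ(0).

Recall: injectivity means: for all s, t in the domain, φ(s) = φ(t) implies s = t.
Suppose φ(s) = φ(t) in ℤ_{105}. Then 22s + 100 ≡ 22t + 100 (mod 105), thus 22(s − t) ≡ 0 (mod 105).
Since gcd(22, 105) = 1, 22 is invertible modulo 105, so s − t ≡ 0 (mod 105), i.e. s = t.
So φ is injective.
We now compute 22⁻¹ mod 105 explicitly. Euclid's algorithm: 105 = 4·22 + 17, 22 = 1·17 + 5, 17 = 3·5 + 2, 5 = 2·2 + 1; back-substituting gives 1 = 43·22 − 9·105, so 22⁻¹ ≡ 43 (mod 105).
Since φ is injective, we compute φ⁻¹(4): solve 22x + 100 ≡ 4 (mod 105), i.e. 22x ≡ 9 (mod 105).
Multiplying by 22⁻¹ = 43 gives x ≡ 43·9 = 387 = 3·105 + 72 ≡ 72 (mod 105).
Check: φ(72) = 22·72 + 100 = 1684 = 16·105 + 4 ≡ 4 (mod 105).

72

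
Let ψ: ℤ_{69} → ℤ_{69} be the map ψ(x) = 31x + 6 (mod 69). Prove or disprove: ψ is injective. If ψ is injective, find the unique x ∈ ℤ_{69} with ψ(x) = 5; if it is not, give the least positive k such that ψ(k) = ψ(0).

If ψ(u) = ψ(v), then 31u ≡ 31v (mod 69). Because gcd(31, 69) = 1, we may cancel 31 to get u ≡ v (mod 69).
So ψ is injective.
We now compute 31⁻¹ mod 69 explicitly. Euclid's algorithm: 69 = 2·31 + 7, 31 = 4·7 + 3, 7 = 2·3 + 1; back-substituting gives 1 = 49·31 − 22·69, so 31⁻¹ ≡ 49 (mod 69).
Since ψ is injective, we find ψ⁻¹(5): we need 31x ≡ 5 − 6 ≡ 68 (mod 69). Using 31⁻¹ = 49: x ≡ 49·68 = 3332 = 48·69 + 20, so x = 20.
Check: ψ(20) = 31·20 + 6 = 626 = 9·69 + 5 ≡ 5 (mod 69).

20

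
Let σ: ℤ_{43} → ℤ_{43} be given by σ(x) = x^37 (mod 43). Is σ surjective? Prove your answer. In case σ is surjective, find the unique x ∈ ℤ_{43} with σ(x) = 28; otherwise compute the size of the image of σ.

29

Since 43 is prime, the nonzero elements of ℤ_{43} form a cyclic group of order 42.
As gcd(37, 42) = 1, raising to the 37th power is a bijection on this group: if u^37 ≡ v^37 then (uv^{−1})^37 = 1, and the only element of order dividing gcd(37, 42) = 1 is 1, so u = v.
With σ(0) = 0 this makes σ injective on all of ℤ_{43}, hence bijective (finite equal-size domain and codomain). In particular σ is surjective.
Since σ is surjective, we find the preimage of 28. The inverse of x ↦ x^37 on (ℤ_{43})^× is x ↦ x^25, because 37·25 = 925 = 22·42 + 1 ≡ 1 (mod 42) and x^{42} = 1 for x ≠ 0 (Fermat). So σ⁻¹(28) = 28^25 mod 43.
Repeated squaring mod 43: 28^1 ≡ 28, 28^2 ≡ 28² = 784 ≡ 10, 28^4 ≡ 10² = 100 ≡ 14, 28^8 ≡ 14² = 196 ≡ 24, 28^16 ≡ 24² = 576 ≡ 17. Since 25 = 16 + 8 + 1, 28^25 ≡ 17·24·28: 17·24 = 408 ≡ 21, then 21·28 = 588 ≡ 29. So 28^25 ≡ 29 (mod 43).
Hence σ⁻¹(28) = 29.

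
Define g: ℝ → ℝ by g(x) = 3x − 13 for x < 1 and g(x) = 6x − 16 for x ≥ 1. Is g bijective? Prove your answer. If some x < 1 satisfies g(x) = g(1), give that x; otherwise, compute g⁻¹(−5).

Both pieces are strictly increasing (slopes 3 and 6), so each is injective on its own interval.
The left piece maps (−∞, 1) onto (−∞, −10); the right piece maps [1, ∞) onto [−10, ∞).
Since −10 = −10, the images partition ℝ: g is injective and surjective, hence bijective.
Because the two images are disjoint, no x < 1 has g(x) = g(1), so we compute g⁻¹(−5): −5 lies in [−10, ∞), so solve 6x − 16 = −5: x = (−5 + 16)/6 = 11/6.

11/6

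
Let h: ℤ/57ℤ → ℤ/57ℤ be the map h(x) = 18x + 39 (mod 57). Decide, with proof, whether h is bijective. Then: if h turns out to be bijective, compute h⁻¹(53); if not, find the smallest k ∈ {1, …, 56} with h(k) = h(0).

Recall that h is injective if h(x_1) = h(x_2) implies x_1 = x_2.
We have gcd(18, 57) = 3 > 1. Taking x_1 = 0 and x_2 = 19: h(0) = 39 and h(19) = 18·19 + 39 = 381 ≡ 39 (mod 57).
So h(0) = h(19) while 0 ≠ 19, thus h is not injective, hence not bijective.
Since h is not bijective, we find the least positive k with h(k) = h(0): this means 18k ≡ 0 (mod 57), i.e. 57 ∣ 18k. Since gcd(18, 57) = 3, dividing through by 3 this holds exactly when 19 ∣ 6k, and as gcd(6, 19) = 1, exactly when 19 ∣ k.
The smallest positive such k is 19.

19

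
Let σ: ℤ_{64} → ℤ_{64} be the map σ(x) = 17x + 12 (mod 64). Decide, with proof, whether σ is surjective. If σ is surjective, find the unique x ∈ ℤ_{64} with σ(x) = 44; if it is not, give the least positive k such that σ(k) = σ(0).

Since gcd(17, 64) = 1, 17 is invertible modulo 64. Euclid's algorithm: 64 = 3·17 + 13, 17 = 1·13 + 4, 13 = 3·4 + 1; back-substituting gives 1 = 49·17 − 13·64, so 17⁻¹ ≡ 49 (mod 64).
For any y ∈ ℤ_{64}, x = 49(y − 12) mod 64 satisfies σ(x) = 17·49(y − 12) + 12 ≡ y (since 17·49 ≡ 1 mod 64). So every y has a preimage.
Hence σ is surjective.
Since σ is surjective, we find σ⁻¹(44): we need 17x ≡ 44 − 12 ≡ 32 (mod 64). Using 17⁻¹ = 49: x ≡ 49·32 = 1568 = 24·64 + 32, so x = 32.
Check: σ(32) = 17·32 + 12 = 556 = 8·64 + 44 ≡ 44 (mod 64).

32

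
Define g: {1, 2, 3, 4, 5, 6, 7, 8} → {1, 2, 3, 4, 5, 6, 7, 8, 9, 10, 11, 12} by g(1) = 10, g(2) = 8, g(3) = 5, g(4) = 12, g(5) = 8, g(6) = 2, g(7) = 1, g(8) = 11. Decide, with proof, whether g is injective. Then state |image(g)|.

7

g(2) = 8 = g(5) with 2 ≠ 5, so g is not injective.
The image of g is {1, 2, 5, 8, 10, 11, 12}, which has 7 elements.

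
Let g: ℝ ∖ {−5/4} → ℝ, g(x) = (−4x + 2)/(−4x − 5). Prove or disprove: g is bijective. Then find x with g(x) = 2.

If g(x) = 1, cross-multiplying gives −4(−4x + 2) = −4(−4x − 5), which simplifies to −8 = 20 — false.  So 1 has no preimage and g is not surjective.
Thus g is not bijective.
Solving g(x) = 2: cross-multiplying gives −4x + 2 = 2(−4x − 5), which rearranges to 4x = −12, so x = −3.

-3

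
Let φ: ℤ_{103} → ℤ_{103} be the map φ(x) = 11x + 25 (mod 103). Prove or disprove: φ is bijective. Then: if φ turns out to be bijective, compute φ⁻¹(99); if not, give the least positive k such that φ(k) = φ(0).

If φ(x_1) = φ(x_2), then 11x_1 ≡ 11x_2 (mod 103). Because gcd(11, 103) = 1, we may cancel 11 to get x_1 ≡ x_2 (mod 103).
We now compute 11⁻¹ mod 103 explicitly. Euclid's algorithm: 103 = 9·11 + 4, 11 = 2·4 + 3, 4 = 1·3 + 1; back-substituting gives 1 = 75·11 − 8·103, so 11⁻¹ ≡ 75 (mod 103).
For any y ∈ ℤ_{103}, x = 75(y − 25) mod 103 satisfies φ(x) = 11·75(y − 25) + 25 ≡ y (since 11·75 ≡ 1 mod 103). So every y has a preimage.
Therefore φ is bijective.
Since φ is bijective, we find φ⁻¹(99): we need 11x ≡ 99 − 25 ≡ 74 (mod 103). Using 11⁻¹ = 75: x ≡ 75·74 = 5550 = 53·103 + 91, so x = 91.
Check: φ(91) = 11·91 + 25 = 1026 = 9·103 + 99 ≡ 99 (mod 103).

91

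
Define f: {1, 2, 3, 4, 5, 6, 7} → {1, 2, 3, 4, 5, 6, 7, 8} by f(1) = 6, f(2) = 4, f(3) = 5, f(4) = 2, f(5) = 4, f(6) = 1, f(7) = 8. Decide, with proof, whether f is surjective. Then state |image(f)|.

6

No element maps to 3, so f is not surjective.
The image of f is {1, 2, 4, 5, 6, 8}, which has 6 elements.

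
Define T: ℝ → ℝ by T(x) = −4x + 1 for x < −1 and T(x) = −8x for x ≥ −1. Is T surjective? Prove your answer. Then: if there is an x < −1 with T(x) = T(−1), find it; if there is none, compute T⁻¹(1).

-7/4

Both pieces are strictly decreasing (slopes −4 and −8), so each is injective on its own interval.
The left piece maps (−∞, −1) onto (5, ∞); the right piece maps [−1, ∞) onto (−∞, 8].
The union (5, ∞) ∪ (−∞, 8] covers ℝ, so T is surjective.
For the follow-up: the images overlap, so an x < −1 with T(x) = T(−1) exists. T(−1) = 8; solving −4x + 1 = 8 for x < −1 gives x = (8 − 1)/(−4) = −7/4.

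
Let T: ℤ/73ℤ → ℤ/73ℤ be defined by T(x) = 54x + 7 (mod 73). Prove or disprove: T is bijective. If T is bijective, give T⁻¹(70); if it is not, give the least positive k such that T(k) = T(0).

62

Recall that T is injective if T(a) = T(b) implies a = b.
Suppose T(a) = T(b) in ℤ/73ℤ. Then 54a + 7 ≡ 54b + 7 (mod 73), so 54(a − b) ≡ 0 (mod 73).
Since gcd(54, 73) = 1, 54 is invertible modulo 73, hence a − b ≡ 0 (mod 73), i.e. a = b.
We now compute 54⁻¹ mod 73 explicitly. Euclid's algorithm: 73 = 1·54 + 19, 54 = 2·19 + 16, 19 = 1·16 + 3, 16 = 5·3 + 1; back-substituting gives 1 = 23·54 − 17·73, so 54⁻¹ ≡ 23 (mod 73).
Then y ↦ 23(y − 7) is a two-sided inverse to T, so every y ∈ ℤ/73ℤ has a preimage.
So T is bijective.
Since T is bijective, we find T⁻¹(70): we need 54x ≡ 70 − 7 ≡ 63 (mod 73). Using 54⁻¹ = 23: x ≡ 23·63 = 1449 = 19·73 + 62, so x = 62.
Check: T(62) = 54·62 + 7 = 3355 = 45·73 + 70 ≡ 70 (mod 73).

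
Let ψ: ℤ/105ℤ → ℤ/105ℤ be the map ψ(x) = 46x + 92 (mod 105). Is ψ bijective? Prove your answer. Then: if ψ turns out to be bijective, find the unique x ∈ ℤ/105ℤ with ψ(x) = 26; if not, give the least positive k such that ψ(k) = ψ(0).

99

If ψ(u) = ψ(v), then 46u ≡ 46v (mod 105). Because gcd(46, 105) = 1, we may cancel 46 to get u ≡ v (mod 105).
We now compute 46⁻¹ mod 105 explicitly. Euclid's algorithm: 105 = 2·46 + 13, 46 = 3·13 + 7, 13 = 1·7 + 6, 7 = 1·6 + 1; back-substituting gives 1 = 16·46 − 7·105, so 46⁻¹ ≡ 16 (mod 105).
For any y ∈ ℤ/105ℤ, x = 16(y − 92) mod 105 satisfies ψ(x) = 46·16(y − 92) + 92 ≡ y (since 46·16 ≡ 1 mod 105). So every y has a preimage.
Thus ψ is bijective.
Since ψ is bijective, we compute ψ⁻¹(26): solve 46x + 92 ≡ 26 (mod 105), i.e. 46x ≡ 39 (mod 105).
Multiplying by 46⁻¹ = 16 gives x ≡ 16·39 = 624 = 5·105 + 99 ≡ 99 (mod 105).
Check: ψ(99) = 46·99 + 92 = 4646 = 44·105 + 26 ≡ 26 (mod 105).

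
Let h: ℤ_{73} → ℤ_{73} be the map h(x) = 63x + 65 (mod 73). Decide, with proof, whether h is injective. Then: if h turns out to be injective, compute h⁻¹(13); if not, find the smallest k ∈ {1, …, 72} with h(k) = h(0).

If h(s) = h(t), then 63s ≡ 63t (mod 73). Because gcd(63, 73) = 1, we may cancel 63 to get s ≡ t (mod 73).
Thus h is injective.
We now compute 63⁻¹ mod 73 explicitly. Euclid's algorithm: 73 = 1·63 + 10, 63 = 6·10 + 3, 10 = 3·3 + 1; back-substituting gives 1 = 51·63 − 44·73, so 63⁻¹ ≡ 51 (mod 73).
Since h is injective, we find h⁻¹(13): we need 63x ≡ 13 − 65 ≡ 21 (mod 73). Using 63⁻¹ = 51: x ≡ 51·21 = 1071 = 14·73 + 49, so x = 49.
Check: h(49) = 63·49 + 65 = 3152 = 43·73 + 13 ≡ 13 (mod 73).

49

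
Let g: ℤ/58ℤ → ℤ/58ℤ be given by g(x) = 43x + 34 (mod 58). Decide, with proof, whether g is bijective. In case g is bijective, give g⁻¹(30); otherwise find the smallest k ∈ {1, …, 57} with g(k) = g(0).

8

Suppose g(s) = g(t) in ℤ/58ℤ. Then 43s + 34 ≡ 43t + 34 (mod 58), hence 43(s − t) ≡ 0 (mod 58).
Since gcd(43, 58) = 1, 43 is invertible modulo 58, hence s − t ≡ 0 (mod 58), i.e. s = t.
We now compute 43⁻¹ mod 58 explicitly. Euclid's algorithm: 58 = 1·43 + 15, 43 = 2·15 + 13, 15 = 1·13 + 2, 13 = 6·2 + 1; back-substituting gives 1 = 27·43 − 20·58, so 43⁻¹ ≡ 27 (mod 58).
Then y ↦ 27(y − 34) is a two-sided inverse to g, so every y ∈ ℤ/58ℤ has a preimage.
Therefore g is bijective.
Since g is bijective, we compute g⁻¹(30): solve 43x + 34 ≡ 30 (mod 58), i.e. 43x ≡ 54 (mod 58).
Multiplying by 43⁻¹ = 27 gives x ≡ 27·54 = 1458 = 25·58 + 8 ≡ 8 (mod 58).
Check: g(8) = 43·8 + 34 = 378 = 6·58 + 30 ≡ 30 (mod 58).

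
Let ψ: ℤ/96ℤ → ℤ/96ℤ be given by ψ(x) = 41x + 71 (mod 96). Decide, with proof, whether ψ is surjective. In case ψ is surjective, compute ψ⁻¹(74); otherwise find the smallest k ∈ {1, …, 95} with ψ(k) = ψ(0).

Since gcd(41, 96) = 1, 41 is invertible modulo 96. Euclid's algorithm: 96 = 2·41 + 14, 41 = 2·14 + 13, 14 = 1·13 + 1; back-substituting gives 1 = 89·41 − 38·96, so 41⁻¹ ≡ 89 (mod 96).
Then y ↦ 89(y − 71) is a two-sided inverse to ψ, so every y ∈ ℤ/96ℤ has a preimage.
Therefore ψ is surjective.
Since ψ is surjective, we compute ψ⁻¹(74): solve 41x + 71 ≡ 74 (mod 96), i.e. 41x ≡ 3 (mod 96).
Multiplying by 41⁻¹ = 89 gives x ≡ 89·3 = 267 = 2·96 + 75 ≡ 75 (mod 96).
Check: ψ(75) = 41·75 + 71 = 3146 = 32·96 + 74 ≡ 74 (mod 96).

75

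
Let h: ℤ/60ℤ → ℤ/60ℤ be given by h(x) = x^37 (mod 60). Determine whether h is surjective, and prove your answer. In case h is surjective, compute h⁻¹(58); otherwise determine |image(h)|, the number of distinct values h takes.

h(0) = 0^37 = 0.
h(30): Repeated squaring mod 60: 30^1 ≡ 30, 30^2 ≡ 30² = 900 ≡ 0, 30^4 ≡ 0² = 0, 30^8 ≡ 0² = 0, 30^16 ≡ 0² = 0, 30^32 ≡ 0² = 0. Since 37 = 32 + 4 + 1, 30^37 ≡ 0·0·30: 0·0 = 0, then 0·30 = 0. So 30^37 ≡ 0 (mod 60).
So h(0) = h(30) = 0 while 0 ≠ 30, hence h is not injective.
A non-injective map from the 60-element set ℤ/60ℤ to itself takes at most 59 distinct values, so it cannot be surjective. Thus h is not surjective.
Since h is not surjective, we determine |image(h)|. Computing x^37 mod 60 for each x (by repeated squaring, reducing mod 60 at every step), the values h(0), h(1), …, h(59) are: 0, 1, 32, 3, 4, 5, 36, 7, 8, 9, 40, 11, 12, 13, 44, 15, 16, 17, 48, 19, 20, 21, 52, 23, 24, 25, 56, 27, 28, 29, 0, 31, 32, 33, 4, 35, 36, 37, 8, 39, 40, 41, 12, 43, 44, 45, 16, 47, 48, 49, 20, 51, 52, 53, 24, 55, 56, 57, 28, 59.
The distinct values are {0, 1, 3, 4, 5, 7, 8, 9, 11, 12, 13, 15, 16, 17, 19, 20, 21, 23, 24, 25, 27, 28, 29, 31, 32, 33, 35, 36, 37, 39, 40, 41, 43, 44, 45, 47, 48, 49, 51, 52, 53, 55, 56, 57, 59}; there are 45 of them.

45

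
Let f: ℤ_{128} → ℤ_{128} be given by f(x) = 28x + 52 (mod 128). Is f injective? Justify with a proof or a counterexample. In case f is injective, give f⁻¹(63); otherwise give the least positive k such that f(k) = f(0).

We have gcd(28, 128) = 4 > 1. Taking s = 0 and t = 32: f(0) = 52 and f(32) = 28·32 + 52 = 948 ≡ 52 (mod 128).
So f(0) = f(32) while 0 ≠ 32, hence f is not injective.
Since f is not injective, we find the least positive k with f(k) = f(0): this means 28k ≡ 0 (mod 128), i.e. 128 ∣ 28k. Since gcd(28, 128) = 4, dividing through by 4 this holds exactly when 32 ∣ 7k, and as gcd(7, 32) = 1, exactly when 32 ∣ k.
The smallest positive such k is 32.

32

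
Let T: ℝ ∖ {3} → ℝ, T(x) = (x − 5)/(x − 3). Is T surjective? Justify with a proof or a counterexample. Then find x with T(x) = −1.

If T(x) = 1, cross-multiplying gives 1(x − 5) = 1(x − 3), which simplifies to −5 = −3 — false.  So 1 has no preimage and T is not surjective.
Solving T(x) = −1: cross-multiplying gives x − 5 = −1(x − 3), which rearranges to 2x = 8, so x = 4.

4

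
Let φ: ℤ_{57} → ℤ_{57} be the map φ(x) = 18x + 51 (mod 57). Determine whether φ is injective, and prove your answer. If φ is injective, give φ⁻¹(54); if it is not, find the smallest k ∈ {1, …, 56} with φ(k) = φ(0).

Recall: φ is injective if φ(s) = φ(t) implies s = t.
We have gcd(18, 57) = 3 > 1. Taking s = 0 and t = 19: φ(0) = 51 and φ(19) = 18·19 + 51 = 393 ≡ 51 (mod 57).
So φ(0) = φ(19) while 0 ≠ 19, hence φ is not injective.
Since φ is not injective, we find the least positive k with φ(k) = φ(0): this means 18k ≡ 0 (mod 57), i.e. 57 ∣ 18k. Since gcd(18, 57) = 3, dividing through by 3 this holds exactly when 19 ∣ 6k, and as gcd(6, 19) = 1, exactly when 19 ∣ k.
The smallest positive such k is 19.

19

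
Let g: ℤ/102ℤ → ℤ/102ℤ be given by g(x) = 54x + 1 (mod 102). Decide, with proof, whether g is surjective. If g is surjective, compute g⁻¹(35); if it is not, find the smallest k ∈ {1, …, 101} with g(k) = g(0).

17

Since gcd(54, 102) = 6, we have 54x ≡ 0 (mod 6) for all x, so g(x) ≡ 1 (mod 6).
But 0 ≢ 1 (mod 6), so 0 ∈ ℤ/102ℤ has no preimage. Hence g is not surjective.
Since g is not surjective, we find the least positive k with g(k) = g(0): this means 54k ≡ 0 (mod 102), i.e. 102 ∣ 54k. Since gcd(54, 102) = 6, dividing through by 6 this holds exactly when 17 ∣ 9k, and as gcd(9, 17) = 1, exactly when 17 ∣ k.
The smallest positive such k is 17.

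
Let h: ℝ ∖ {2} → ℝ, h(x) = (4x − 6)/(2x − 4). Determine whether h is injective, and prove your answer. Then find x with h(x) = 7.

11/5

Suppose h(s) = h(t). Cross-multiplying: (4s − 6)(2t − 4) = (4t − 6)(2s − 4).
Expanding both sides and cancelling the symmetric terms leaves −4·(s − t) = 0. Since −4 ≠ 0, s = t. Thus h is injective.
Solving h(x) = 7: cross-multiplying gives 4x − 6 = 7(2x − 4), which rearranges to −10x = −22, so x = 11/5.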